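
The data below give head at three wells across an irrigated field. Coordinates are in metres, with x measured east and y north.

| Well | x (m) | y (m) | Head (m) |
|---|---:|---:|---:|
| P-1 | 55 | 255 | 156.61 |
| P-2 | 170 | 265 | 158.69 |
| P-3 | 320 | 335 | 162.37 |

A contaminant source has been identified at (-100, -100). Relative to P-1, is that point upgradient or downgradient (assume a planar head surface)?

With h = a·x + b·y + c and P-1 as origin, the differences give:
  115·a + 10·b = +2.08
  265·a + 80·b = +5.76
Eliminate b (×80 and ×10, subtract): 6550·a = 108.800 → a = ∂h/∂x = +0.01661
Back-substitute: b = ∂h/∂y = +0.01698.
Head at (-100, -100) = 156.61 + (+0.01661)·(-155) + (+0.01698)·(-355) = 148.01 m.
That is lower than the 156.61 m at P-1, so the point is downgradient.

downgradient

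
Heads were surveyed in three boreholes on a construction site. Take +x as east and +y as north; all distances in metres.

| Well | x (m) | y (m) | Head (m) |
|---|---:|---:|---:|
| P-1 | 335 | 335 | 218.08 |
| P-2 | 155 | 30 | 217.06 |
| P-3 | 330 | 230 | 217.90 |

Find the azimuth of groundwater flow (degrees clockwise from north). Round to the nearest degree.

242°

Taking P-1 as reference: P-2−P-1 = (-180, -305, -1.02); P-3−P-1 = (-5, -105, -0.18).
Determinant of the coordinate differences = (-180)·(-105) − (-5)·(-305) = 17375.
∂h/∂x = [(-1.02)·(-105) − (-0.18)·(-305)] / 17375 = +0.003004
∂h/∂y = [(-180)·(-0.18) − (-5)·(-1.02)] / 17375 = +0.001571
Flow direction (−∇h) has components (-0.003004 E, -0.001571 N).
Azimuth = atan2(E, N) = atan2(-0.003004, -0.001571) = 242.4° ≈ 242°.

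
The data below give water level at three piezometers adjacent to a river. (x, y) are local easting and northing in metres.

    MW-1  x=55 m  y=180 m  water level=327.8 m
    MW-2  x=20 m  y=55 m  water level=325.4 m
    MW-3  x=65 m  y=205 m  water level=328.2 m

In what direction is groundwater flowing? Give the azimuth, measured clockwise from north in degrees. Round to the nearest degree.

135°

Taking MW-1 as reference: MW-2−MW-1 = (-35, -125, -2.4); MW-3−MW-1 = (10, 25, +0.4).
Solve a·Δx + b·Δy = Δh: det = (-35)·25 − 10·(-125) = 375.
∂h/∂x = [(-2.4)·25 − (+0.4)·(-125)] / 375 = -0.02667
∂h/∂y = [(-35)·(+0.4) − 10·(-2.4)] / 375 = +0.02667
Flow direction (−∇h) has components (+0.02667 E, -0.02667 N).
Azimuth = atan2(E, N) = atan2(+0.02667, -0.02667) = 135.0° ≈ 135°.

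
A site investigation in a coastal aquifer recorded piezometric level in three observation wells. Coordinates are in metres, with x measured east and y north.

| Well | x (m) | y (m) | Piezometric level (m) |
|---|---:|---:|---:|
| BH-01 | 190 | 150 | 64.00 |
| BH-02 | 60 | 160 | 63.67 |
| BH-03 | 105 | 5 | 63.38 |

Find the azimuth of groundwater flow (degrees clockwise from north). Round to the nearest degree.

Differences from BH-01: to BH-02 (Δx, Δy, Δh) = (-130, 10, -0.33); to BH-03 = (-85, -145, -0.62).
Determinant of the coordinate differences = (-130)·(-145) − (-85)·10 = 19700.
∂h/∂x = [(-0.33)·(-145) − (-0.62)·10] / 19700 = +0.002744
∂h/∂y = [(-130)·(-0.62) − (-85)·(-0.33)] / 19700 = +0.002668
Flow direction (−∇h) has components (-0.002744 E, -0.002668 N).
Azimuth = atan2(E, N) = atan2(-0.002744, -0.002668) = 225.8° ≈ 226°.

226°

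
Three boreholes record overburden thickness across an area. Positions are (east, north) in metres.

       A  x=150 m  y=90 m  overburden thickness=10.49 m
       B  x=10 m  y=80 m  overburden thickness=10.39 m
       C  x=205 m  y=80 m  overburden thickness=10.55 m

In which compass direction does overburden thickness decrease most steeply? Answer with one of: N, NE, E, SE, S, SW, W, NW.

NW

With d = a·x + b·y + c and A as origin, the differences give:
  (-140)·a + (-10)·b = -0.10
  55·a + (-10)·b = +0.06
Eliminate b (×(-10) and ×(-10), subtract): 1950·a = 1.600 → a = ∂d/∂x = +0.0008205
Back-substitute: b = ∂d/∂y = -0.001487.
Steepest decrease is along −∇f = (-0.0008205 E, +0.001487 N) → northwest.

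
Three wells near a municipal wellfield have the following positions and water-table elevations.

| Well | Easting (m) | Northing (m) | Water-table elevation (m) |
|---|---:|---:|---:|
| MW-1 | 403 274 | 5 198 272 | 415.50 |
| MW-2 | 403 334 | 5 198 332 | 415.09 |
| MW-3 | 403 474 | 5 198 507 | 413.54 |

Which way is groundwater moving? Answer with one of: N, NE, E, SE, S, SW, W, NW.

Taking MW-1 as reference: MW-2−MW-1 = (60, 60, -0.41); MW-3−MW-1 = (200, 235, -1.96).
Determinant of the coordinate differences = 60·235 − 200·60 = 2100.
∂h/∂x = [(-0.41)·235 − (-1.96)·60] / 2100 = +0.01012
∂h/∂y = [60·(-1.96) − 200·(-0.41)] / 2100 = -0.01695
Flow = −∇h = (-0.01012 east, +0.01695 north), which points northwest.

NW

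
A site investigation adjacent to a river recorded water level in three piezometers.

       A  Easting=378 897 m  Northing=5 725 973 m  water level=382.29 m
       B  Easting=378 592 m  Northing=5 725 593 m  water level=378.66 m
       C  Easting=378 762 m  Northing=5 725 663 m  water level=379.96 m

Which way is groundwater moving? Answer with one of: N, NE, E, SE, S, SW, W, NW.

With h = a·x + b·y + c and A as origin, the differences give:
  (-305)·a + (-380)·b = -3.63
  (-135)·a + (-310)·b = -2.33
Eliminate b (×(-310) and ×(-380), subtract): 43250·a = 239.900 → a = ∂h/∂x = +0.005547
Back-substitute: b = ∂h/∂y = +0.005101.
Flow = −∇h = (-0.005547 east, -0.005101 north), which points southwest.

SW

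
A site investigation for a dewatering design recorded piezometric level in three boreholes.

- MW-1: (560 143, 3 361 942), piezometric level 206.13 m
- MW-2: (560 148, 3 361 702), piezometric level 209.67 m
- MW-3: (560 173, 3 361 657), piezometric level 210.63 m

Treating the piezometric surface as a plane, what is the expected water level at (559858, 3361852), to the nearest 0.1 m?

203.9 m

Differences from MW-1: to MW-2 (Δx, Δy, Δh) = (5, -240, +3.54); to MW-3 = (30, -285, +4.50).
Solve a·Δx + b·Δy = Δh: det = 5·(-285) − 30·(-240) = 5775.
∂h/∂x = [(+3.54)·(-285) − (+4.50)·(-240)] / 5775 = +0.01231
∂h/∂y = [5·(+4.50) − 30·(+3.54)] / 5775 = -0.01449
h(559858, 3361852) = 206.13 + (+0.01231)·(-285) + (-0.01449)·(-90) = 206.13 -3.509 +1.304 = 203.926 m.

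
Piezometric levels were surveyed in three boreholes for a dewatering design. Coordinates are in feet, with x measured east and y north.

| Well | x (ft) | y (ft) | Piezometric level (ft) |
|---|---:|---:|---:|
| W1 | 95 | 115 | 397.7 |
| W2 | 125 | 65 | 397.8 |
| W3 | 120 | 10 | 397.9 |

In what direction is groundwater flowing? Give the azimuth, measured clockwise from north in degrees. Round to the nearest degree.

352°

Taking W1 as reference: W2−W1 = (30, -50, +0.1); W3−W1 = (25, -105, +0.2).
Solve a·Δx + b·Δy = Δh: det = 30·(-105) − 25·(-50) = -1900.
∂h/∂x = [(+0.1)·(-105) − (+0.2)·(-50)] / -1900 = +0.0002632
∂h/∂y = [30·(+0.2) − 25·(+0.1)] / -1900 = -0.001842
Flow direction (−∇h) has components (-0.0002632 E, +0.001842 N).
Azimuth = atan2(E, N) = atan2(-0.0002632, +0.001842) = 351.9° ≈ 352°.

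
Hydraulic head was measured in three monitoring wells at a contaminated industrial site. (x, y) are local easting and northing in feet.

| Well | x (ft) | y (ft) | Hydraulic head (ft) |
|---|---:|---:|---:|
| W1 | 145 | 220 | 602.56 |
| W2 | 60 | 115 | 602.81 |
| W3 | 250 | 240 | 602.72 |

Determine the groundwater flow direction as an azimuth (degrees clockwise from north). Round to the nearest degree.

Differences from W1: to W2 (Δx, Δy, Δh) = (-85, -105, +0.25); to W3 = (105, 20, +0.16).
Determinant of the coordinate differences = (-85)·20 − 105·(-105) = 9325.
∂h/∂x = [(+0.25)·20 − (+0.16)·(-105)] / 9325 = +0.002338
∂h/∂y = [(-85)·(+0.16) − 105·(+0.25)] / 9325 = -0.004273
Flow direction (−∇h) has components (-0.002338 E, +0.004273 N).
Azimuth = atan2(E, N) = atan2(-0.002338, +0.004273) = 331.3° ≈ 331°.

331°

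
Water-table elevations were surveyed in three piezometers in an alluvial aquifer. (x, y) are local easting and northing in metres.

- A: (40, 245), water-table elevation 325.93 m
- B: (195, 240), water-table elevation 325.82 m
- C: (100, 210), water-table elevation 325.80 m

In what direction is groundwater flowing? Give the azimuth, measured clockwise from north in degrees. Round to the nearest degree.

167°

With h = a·x + b·y + c and A as origin, the differences give:
  155·a + (-5)·b = -0.11
  60·a + (-35)·b = -0.13
Eliminate b (×(-35) and ×(-5), subtract): -5125·a = 3.200 → a = ∂h/∂x = -0.0006244
Back-substitute: b = ∂h/∂y = +0.002644.
Flow direction (−∇h) has components (+0.0006244 E, -0.002644 N).
Azimuth = atan2(E, N) = atan2(+0.0006244, -0.002644) = 166.7° ≈ 167°.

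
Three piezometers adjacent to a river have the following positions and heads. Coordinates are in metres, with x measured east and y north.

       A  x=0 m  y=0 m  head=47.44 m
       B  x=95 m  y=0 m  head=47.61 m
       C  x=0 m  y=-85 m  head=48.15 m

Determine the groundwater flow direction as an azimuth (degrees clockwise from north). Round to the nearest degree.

∂h/∂x = (47.61 − 47.44) / (95 − 0) = +0.001789
∂h/∂y = (48.15 − 47.44) / (-85 − 0) = -0.008353
Flow direction (−∇h) has components (-0.001789 E, +0.008353 N).
Azimuth = atan2(E, N) = atan2(-0.001789, +0.008353) = 347.9° ≈ 348°.

348°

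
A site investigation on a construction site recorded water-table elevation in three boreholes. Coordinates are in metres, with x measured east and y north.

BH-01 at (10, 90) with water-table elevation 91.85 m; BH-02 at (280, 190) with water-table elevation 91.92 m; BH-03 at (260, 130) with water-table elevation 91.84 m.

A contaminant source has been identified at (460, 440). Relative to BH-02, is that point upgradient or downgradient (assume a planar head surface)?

upgradient

With h = a·x + b·y + c and BH-01 as origin, the differences give:
  270·a + 100·b = +0.07
  250·a + 40·b = -0.01
Eliminate b (×40 and ×100, subtract): -14200·a = 3.800 → a = ∂h/∂x = -0.0002676
Back-substitute: b = ∂h/∂y = +0.001423.
Head at (460, 440) = 91.85 + (-0.0002676)·(450) + (+0.001423)·(350) = 92.23 m.
That is higher than the 91.92 m at BH-02, so the point is upgradient.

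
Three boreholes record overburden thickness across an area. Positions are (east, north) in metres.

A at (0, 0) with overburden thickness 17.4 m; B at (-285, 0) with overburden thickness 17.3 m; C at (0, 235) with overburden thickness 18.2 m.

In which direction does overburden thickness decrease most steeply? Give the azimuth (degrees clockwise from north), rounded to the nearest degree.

186°

∂d/∂x = (17.3 − 17.4) / (-285 − 0) = +0.0003509
∂d/∂y = (18.2 − 17.4) / (235 − 0) = +0.003404
Steepest decrease is along −∇f: components (-0.0003509 E, -0.003404 N).
Azimuth = atan2(-0.0003509, -0.003404) = 185.9° ≈ 186°.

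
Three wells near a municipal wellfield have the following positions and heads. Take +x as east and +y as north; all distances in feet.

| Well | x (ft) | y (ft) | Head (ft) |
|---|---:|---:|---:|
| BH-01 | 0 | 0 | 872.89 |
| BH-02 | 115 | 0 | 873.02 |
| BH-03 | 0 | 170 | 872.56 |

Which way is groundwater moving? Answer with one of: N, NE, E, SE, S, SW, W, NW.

NW

∂h/∂x = (873.02 − 872.89) / (115 − 0) = +0.001130
∂h/∂y = (872.56 − 872.89) / (170 − 0) = -0.001941
Flow = −∇h = (-0.001130 east, +0.001941 north), which points northwest.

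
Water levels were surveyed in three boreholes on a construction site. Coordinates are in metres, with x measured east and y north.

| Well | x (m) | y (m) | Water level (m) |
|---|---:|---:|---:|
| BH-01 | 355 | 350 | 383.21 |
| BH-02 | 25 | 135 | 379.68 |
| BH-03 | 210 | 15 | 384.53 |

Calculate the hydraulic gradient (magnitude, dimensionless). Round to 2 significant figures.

Differences from BH-01: to BH-02 (Δx, Δy, Δh) = (-330, -215, -3.53); to BH-03 = (-145, -335, +1.32).
Solve a·Δx + b·Δy = Δh: det = (-330)·(-335) − (-145)·(-215) = 79375.
∂h/∂x = [(-3.53)·(-335) − (+1.32)·(-215)] / 79375 = +0.01847
∂h/∂y = [(-330)·(+1.32) − (-145)·(-3.53)] / 79375 = -0.01194
|∇h| = √(0.01847² + -0.01194²) = 0.02199

0.022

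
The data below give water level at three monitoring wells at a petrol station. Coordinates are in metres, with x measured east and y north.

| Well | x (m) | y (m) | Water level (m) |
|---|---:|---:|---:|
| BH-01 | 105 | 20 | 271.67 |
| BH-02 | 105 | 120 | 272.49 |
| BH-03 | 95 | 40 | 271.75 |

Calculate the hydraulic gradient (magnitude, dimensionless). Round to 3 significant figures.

0.0117

Differences from BH-01: to BH-02 (Δx, Δy, Δh) = (0, 100, +0.82); to BH-03 = (-10, 20, +0.08).
Solve a·Δx + b·Δy = Δh: det = 0·20 − (-10)·100 = 1000.
∂h/∂x = [(+0.82)·20 − (+0.08)·100] / 1000 = +0.008400
∂h/∂y = [0·(+0.08) − (-10)·(+0.82)] / 1000 = +0.008200
|∇h| = √(0.008400² + 0.008200²) = 0.01174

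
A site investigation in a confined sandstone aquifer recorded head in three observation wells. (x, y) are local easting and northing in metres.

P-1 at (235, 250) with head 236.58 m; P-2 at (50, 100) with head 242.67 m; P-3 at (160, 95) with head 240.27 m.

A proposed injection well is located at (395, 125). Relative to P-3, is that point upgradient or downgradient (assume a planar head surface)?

Three-point gradient (reference P-1): Δ to P-2 = (-185, -150, +6.09), Δ to P-3 = (-75, -155, +3.69).
∂h/∂x = -0.02241, ∂h/∂y = -0.01296 (det = 17425).
Head at (395, 125) = 236.58 + (-0.02241)·(160) + (-0.01296)·(-125) = 234.62 m.
That is lower than the 240.27 m at P-3, so the point is downgradient.

downgradient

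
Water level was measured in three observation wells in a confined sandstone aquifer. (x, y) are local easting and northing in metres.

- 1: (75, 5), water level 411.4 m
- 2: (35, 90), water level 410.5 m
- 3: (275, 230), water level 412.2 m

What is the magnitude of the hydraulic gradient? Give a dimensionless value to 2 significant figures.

0.012

Differences from 1: to 2 (Δx, Δy, Δh) = (-40, 85, -0.9); to 3 = (200, 225, +0.8).
Determinant of the coordinate differences = (-40)·225 − 200·85 = -26000.
∂h/∂x = [(-0.9)·225 − (+0.8)·85] / -26000 = +0.01040
∂h/∂y = [(-40)·(+0.8) − 200·(-0.9)] / -26000 = -0.005692
|∇h| = √(0.01040² + -0.005692²) = 0.01186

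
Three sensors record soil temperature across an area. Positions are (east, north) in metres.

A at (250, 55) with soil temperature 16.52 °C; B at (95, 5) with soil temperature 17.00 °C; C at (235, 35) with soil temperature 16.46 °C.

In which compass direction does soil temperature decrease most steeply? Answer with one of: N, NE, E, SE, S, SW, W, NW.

Taking A as reference: B−A = (-155, -50, +0.48); C−A = (-15, -20, -0.06).
Solve a·Δx + b·Δy = ΔT: det = (-155)·(-20) − (-15)·(-50) = 2350.
∂T/∂x = [(+0.48)·(-20) − (-0.06)·(-50)] / 2350 = -0.005362
∂T/∂y = [(-155)·(-0.06) − (-15)·(+0.48)] / 2350 = +0.007021
Steepest decrease is along −∇f = (+0.005362 E, -0.007021 N) → southeast.

SE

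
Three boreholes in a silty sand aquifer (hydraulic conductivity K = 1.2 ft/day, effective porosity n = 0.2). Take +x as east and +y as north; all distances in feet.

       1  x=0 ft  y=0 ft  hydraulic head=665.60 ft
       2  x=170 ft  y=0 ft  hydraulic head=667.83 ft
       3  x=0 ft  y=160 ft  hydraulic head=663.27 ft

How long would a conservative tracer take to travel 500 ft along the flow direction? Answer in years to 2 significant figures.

12 years

∂h/∂x = (667.83 − 665.60) / (170 − 0) = +0.01312
∂h/∂y = (663.27 − 665.60) / (160 − 0) = -0.01456
|∇h| = √(0.01312² + -0.01456²) = 0.0196
Seepage velocity v = K·i/n = 1.2 × 0.0196 / 0.2 = 0.1176 ft/day.
t = 500 / 0.1176 = 4252 days = 11.6 years.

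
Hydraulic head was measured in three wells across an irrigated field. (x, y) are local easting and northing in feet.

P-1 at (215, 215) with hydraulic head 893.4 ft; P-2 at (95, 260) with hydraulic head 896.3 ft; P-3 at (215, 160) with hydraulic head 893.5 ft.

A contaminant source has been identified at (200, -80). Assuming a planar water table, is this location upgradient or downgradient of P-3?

upgradient

With h = a·x + b·y + c and P-1 as origin, the differences give:
  (-120)·a + 45·b = +2.9
  0·a + (-55)·b = +0.1
Eliminate b (×(-55) and ×45, subtract): 6600·a = -164.00 → a = ∂h/∂x = -0.02485
Back-substitute: b = ∂h/∂y = -0.001818.
Head at (200, -80) = 893.4 + (-0.02485)·(-15) + (-0.001818)·(-295) = 894.31 ft.
That is higher than the 893.5 ft at P-3, so the point is upgradient.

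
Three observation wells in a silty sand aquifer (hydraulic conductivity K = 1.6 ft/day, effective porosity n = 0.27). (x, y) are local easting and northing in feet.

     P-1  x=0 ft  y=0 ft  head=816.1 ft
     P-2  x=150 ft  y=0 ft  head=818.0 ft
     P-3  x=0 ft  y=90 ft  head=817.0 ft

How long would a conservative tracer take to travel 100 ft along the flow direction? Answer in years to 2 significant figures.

2.9 years

∂h/∂x = (818.0 − 816.1) / (150 − 0) = +0.01267
∂h/∂y = (817.0 − 816.1) / (90 − 0) = +0.010000
|∇h| = √(0.01267² + 0.010000²) = 0.01614
Seepage velocity v = K·i/n = 1.6 × 0.01614 / 0.27 = 0.09564 ft/day.
t = 100 / 0.09564 = 1046 days = 2.86 years.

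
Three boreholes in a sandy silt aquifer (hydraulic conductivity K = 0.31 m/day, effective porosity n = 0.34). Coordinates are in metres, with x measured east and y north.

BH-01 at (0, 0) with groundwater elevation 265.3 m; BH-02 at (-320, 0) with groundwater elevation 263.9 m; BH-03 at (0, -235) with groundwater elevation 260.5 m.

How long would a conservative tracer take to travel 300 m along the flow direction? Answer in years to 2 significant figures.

∂h/∂x = (263.9 − 265.3) / (-320 − 0) = +0.004375
∂h/∂y = (260.5 − 265.3) / (-235 − 0) = +0.02043
|∇h| = √(0.004375² + 0.02043²) = 0.02089
Seepage velocity v = K·i/n = 0.31 × 0.02089 / 0.34 = 0.01905 m/day.
t = 300 / 0.01905 = 1.575e+04 days = 43.1 years.

43 years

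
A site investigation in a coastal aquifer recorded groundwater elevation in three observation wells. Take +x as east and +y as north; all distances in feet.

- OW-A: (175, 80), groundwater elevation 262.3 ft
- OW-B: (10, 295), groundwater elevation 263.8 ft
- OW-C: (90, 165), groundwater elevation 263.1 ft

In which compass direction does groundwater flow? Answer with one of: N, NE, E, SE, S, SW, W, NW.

With h = a·x + b·y + c and OW-A as origin, the differences give:
  (-165)·a + 215·b = +1.5
  (-85)·a + 85·b = +0.8
Eliminate b (×85 and ×215, subtract): 4250·a = -44.50 → a = ∂h/∂x = -0.01047
Back-substitute: b = ∂h/∂y = -0.001059.
Flow = −∇h = (+0.01047 east, +0.001059 north), which points east.

E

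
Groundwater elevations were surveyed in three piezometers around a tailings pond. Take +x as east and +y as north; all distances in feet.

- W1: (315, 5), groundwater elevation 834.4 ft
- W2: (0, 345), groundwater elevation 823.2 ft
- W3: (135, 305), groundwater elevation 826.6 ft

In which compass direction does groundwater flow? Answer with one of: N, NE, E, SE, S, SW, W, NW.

NW

Taking W1 as reference: W2−W1 = (-315, 340, -11.2); W3−W1 = (-180, 300, -7.8).
Solve a·Δx + b·Δy = Δh: det = (-315)·300 − (-180)·340 = -33300.
∂h/∂x = [(-11.2)·300 − (-7.8)·340] / -33300 = +0.02126
∂h/∂y = [(-315)·(-7.8) − (-180)·(-11.2)] / -33300 = -0.01324
Flow = −∇h = (-0.02126 east, +0.01324 north), which points northwest.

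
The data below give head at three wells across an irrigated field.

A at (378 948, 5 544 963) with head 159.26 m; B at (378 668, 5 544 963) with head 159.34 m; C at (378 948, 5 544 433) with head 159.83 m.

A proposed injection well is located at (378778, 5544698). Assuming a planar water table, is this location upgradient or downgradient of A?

upgradient

∂h/∂x = (159.34 − 159.26) / (378668 − 378948) = -0.0002857
∂h/∂y = (159.83 − 159.26) / (5544433 − 5544963) = -0.001075
Head at (378778, 5544698) = 159.26 + (-0.0002857)·(-170) + (-0.001075)·(-265) = 159.59 m.
That is higher than the 159.26 m at A, so the point is upgradient.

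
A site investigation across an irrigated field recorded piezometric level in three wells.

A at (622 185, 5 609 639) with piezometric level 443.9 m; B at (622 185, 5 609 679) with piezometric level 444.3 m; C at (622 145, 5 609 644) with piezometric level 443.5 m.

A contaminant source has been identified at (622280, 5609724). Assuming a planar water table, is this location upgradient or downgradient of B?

upgradient

Differences from A: to B (Δx, Δy, Δh) = (0, 40, +0.4); to C = (-40, 5, -0.4).
Solve a·Δx + b·Δy = Δh: det = 0·5 − (-40)·40 = 1600.
∂h/∂x = [(+0.4)·5 − (-0.4)·40] / 1600 = +0.01125
∂h/∂y = [0·(-0.4) − (-40)·(+0.4)] / 1600 = +0.01000
Head at (622280, 5609724) = 443.9 + (+0.01125)·(95) + (+0.01000)·(85) = 445.82 m.
That is higher than the 444.3 m at B, so the point is upgradient.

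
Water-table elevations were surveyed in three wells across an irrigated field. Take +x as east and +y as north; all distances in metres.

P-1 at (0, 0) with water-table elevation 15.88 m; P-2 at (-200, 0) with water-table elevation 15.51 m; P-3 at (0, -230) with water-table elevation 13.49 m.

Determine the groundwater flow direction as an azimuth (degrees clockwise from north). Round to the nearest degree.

∂h/∂x = (15.51 − 15.88) / (-200 − 0) = +0.001850
∂h/∂y = (13.49 − 15.88) / (-230 − 0) = +0.01039
Flow direction (−∇h) has components (-0.001850 E, -0.01039 N).
Azimuth = atan2(E, N) = atan2(-0.001850, -0.01039) = 190.1° ≈ 190°.

190°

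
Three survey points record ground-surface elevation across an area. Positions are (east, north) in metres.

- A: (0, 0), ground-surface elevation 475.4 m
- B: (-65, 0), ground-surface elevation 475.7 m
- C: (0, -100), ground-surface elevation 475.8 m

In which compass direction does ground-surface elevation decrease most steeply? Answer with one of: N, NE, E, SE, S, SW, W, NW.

∂z/∂x = (475.7 − 475.4) / (-65 − 0) = -0.004615
∂z/∂y = (475.8 − 475.4) / (-100 − 0) = -0.004000
Steepest decrease is along −∇f = (+0.004615 E, +0.004000 N) → northeast.

NE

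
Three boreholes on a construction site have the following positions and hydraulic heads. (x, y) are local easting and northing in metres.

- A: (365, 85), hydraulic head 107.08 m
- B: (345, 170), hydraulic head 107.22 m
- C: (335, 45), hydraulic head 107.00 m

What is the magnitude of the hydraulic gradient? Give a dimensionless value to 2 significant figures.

With h = a·x + b·y + c and A as origin, the differences give:
  (-20)·a + 85·b = +0.14
  (-30)·a + (-40)·b = -0.08
Eliminate b (×(-40) and ×85, subtract): 3350·a = 1.200 → a = ∂h/∂x = +0.0003582
Back-substitute: b = ∂h/∂y = +0.001731.
|∇h| = √(0.0003582² + 0.001731²) = 0.001768

0.0018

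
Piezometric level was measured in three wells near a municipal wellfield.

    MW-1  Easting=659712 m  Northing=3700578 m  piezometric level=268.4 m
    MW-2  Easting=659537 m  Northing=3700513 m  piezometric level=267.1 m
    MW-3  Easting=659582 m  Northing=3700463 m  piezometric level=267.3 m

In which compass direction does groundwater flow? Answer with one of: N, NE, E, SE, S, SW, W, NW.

With h = a·x + b·y + c and MW-1 as origin, the differences give:
  (-175)·a + (-65)·b = -1.3
  (-130)·a + (-115)·b = -1.1
Eliminate b (×(-115) and ×(-65), subtract): 11675·a = 78.00 → a = ∂h/∂x = +0.006681
Back-substitute: b = ∂h/∂y = +0.002013.
Flow = −∇h = (-0.006681 east, -0.002013 north), which points west.

W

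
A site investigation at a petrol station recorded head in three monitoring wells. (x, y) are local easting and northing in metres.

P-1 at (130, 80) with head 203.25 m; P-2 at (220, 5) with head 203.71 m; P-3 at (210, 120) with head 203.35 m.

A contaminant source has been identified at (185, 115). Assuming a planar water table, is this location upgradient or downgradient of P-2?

downgradient

Differences from P-1: to P-2 (Δx, Δy, Δh) = (90, -75, +0.46); to P-3 = (80, 40, +0.10).
Solve a·Δx + b·Δy = Δh: det = 90·40 − 80·(-75) = 9600.
∂h/∂x = [(+0.46)·40 − (+0.10)·(-75)] / 9600 = +0.002698
∂h/∂y = [90·(+0.10) − 80·(+0.46)] / 9600 = -0.002896
Head at (185, 115) = 203.25 + (+0.002698)·(55) + (-0.002896)·(35) = 203.30 m.
That is lower than the 203.71 m at P-2, so the point is downgradient.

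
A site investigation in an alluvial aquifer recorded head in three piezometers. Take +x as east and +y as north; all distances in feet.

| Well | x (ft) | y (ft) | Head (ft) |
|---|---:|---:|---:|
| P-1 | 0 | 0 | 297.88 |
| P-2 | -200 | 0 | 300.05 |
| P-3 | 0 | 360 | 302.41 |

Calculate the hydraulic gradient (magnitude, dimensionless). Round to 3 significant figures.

∂h/∂x = (300.05 − 297.88) / (-200 − 0) = -0.01085
∂h/∂y = (302.41 − 297.88) / (360 − 0) = +0.01258
|∇h| = √(-0.01085² + 0.01258²) = 0.01661

0.0166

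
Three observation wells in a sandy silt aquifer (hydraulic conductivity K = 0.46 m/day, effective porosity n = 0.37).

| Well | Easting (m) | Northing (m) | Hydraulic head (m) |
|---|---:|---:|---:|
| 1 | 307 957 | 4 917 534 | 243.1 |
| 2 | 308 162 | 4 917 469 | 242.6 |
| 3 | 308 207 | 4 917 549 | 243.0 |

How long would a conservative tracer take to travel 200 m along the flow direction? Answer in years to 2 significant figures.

81 years

Differences from 1: to 2 (Δx, Δy, Δh) = (205, -65, -0.5); to 3 = (250, 15, -0.1).
Solve a·Δx + b·Δy = Δh: det = 205·15 − 250·(-65) = 19325.
∂h/∂x = [(-0.5)·15 − (-0.1)·(-65)] / 19325 = -0.0007245
∂h/∂y = [205·(-0.1) − 250·(-0.5)] / 19325 = +0.005408
|∇h| = √(-0.0007245² + 0.005408²) = 0.005456
Seepage velocity v = K·i/n = 0.46 × 0.005456 / 0.37 = 0.006783 m/day.
t = 200 / 0.006783 = 2.949e+04 days = 80.7 years.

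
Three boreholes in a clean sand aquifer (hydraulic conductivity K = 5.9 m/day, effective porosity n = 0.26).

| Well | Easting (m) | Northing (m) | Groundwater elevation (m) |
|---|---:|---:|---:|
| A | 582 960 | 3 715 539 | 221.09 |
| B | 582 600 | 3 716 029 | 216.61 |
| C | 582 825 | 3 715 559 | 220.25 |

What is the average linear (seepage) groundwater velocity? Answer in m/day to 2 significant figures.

0.17 m/day

Three-point gradient (reference A): Δ to B = (-360, 490, -4.48), Δ to C = (-135, 20, -0.84).
∂h/∂x = +0.005462, ∂h/∂y = -0.005130 (det = 58950).
|∇h| = √(0.005462² + -0.005130²) = 0.007493
Seepage velocity v = K·i/n = 5.9 × 0.007493 / 0.26 = 0.17 m/day.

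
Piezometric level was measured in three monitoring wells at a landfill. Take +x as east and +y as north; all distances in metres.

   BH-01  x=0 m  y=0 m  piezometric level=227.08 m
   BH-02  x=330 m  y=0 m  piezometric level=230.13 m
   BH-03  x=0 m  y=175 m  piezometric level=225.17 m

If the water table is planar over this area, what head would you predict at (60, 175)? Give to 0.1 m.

∂h/∂x = (230.13 − 227.08) / (330 − 0) = +0.009242
∂h/∂y = (225.17 − 227.08) / (175 − 0) = -0.01091
h(60, 175) = 227.08 + (+0.009242)·(60) + (-0.01091)·(175) = 227.08 +0.555 -1.910 = 225.725 m.

225.7 m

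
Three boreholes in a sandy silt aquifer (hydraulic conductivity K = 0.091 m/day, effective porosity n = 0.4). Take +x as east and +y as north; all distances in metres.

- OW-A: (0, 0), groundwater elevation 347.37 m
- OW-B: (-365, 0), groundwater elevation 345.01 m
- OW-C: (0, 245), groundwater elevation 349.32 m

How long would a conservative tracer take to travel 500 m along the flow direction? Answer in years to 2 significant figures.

∂h/∂x = (345.01 − 347.37) / (-365 − 0) = +0.006466
∂h/∂y = (349.32 − 347.37) / (245 − 0) = +0.007959
|∇h| = √(0.006466² + 0.007959²) = 0.01025
Seepage velocity v = K·i/n = 0.091 × 0.01025 / 0.4 = 0.002332 m/day.
t = 500 / 0.002332 = 2.144e+05 days = 587 years.

590 years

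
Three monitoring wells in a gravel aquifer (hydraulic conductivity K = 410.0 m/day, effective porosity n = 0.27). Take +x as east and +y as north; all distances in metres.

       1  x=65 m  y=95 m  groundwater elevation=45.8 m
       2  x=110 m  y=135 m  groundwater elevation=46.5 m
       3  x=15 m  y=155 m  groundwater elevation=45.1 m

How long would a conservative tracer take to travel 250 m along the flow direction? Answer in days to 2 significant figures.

11 days

With h = a·x + b·y + c and 1 as origin, the differences give:
  45·a + 40·b = +0.7
  (-50)·a + 60·b = -0.7
Eliminate b (×60 and ×40, subtract): 4700·a = 70.00 → a = ∂h/∂x = +0.01489
Back-substitute: b = ∂h/∂y = +0.0007447.
|∇h| = √(0.01489² + 0.0007447²) = 0.01491
Seepage velocity v = K·i/n = 410.0 × 0.01491 / 0.27 = 22.64 m/day.
t = 250 / 22.64 = 11.04 days.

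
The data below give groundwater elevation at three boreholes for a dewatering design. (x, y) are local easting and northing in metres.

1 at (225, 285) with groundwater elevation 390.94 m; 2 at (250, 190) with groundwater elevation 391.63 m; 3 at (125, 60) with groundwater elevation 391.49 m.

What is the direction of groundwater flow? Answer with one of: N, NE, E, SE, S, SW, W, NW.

NW

Differences from 1: to 2 (Δx, Δy, Δh) = (25, -95, +0.69); to 3 = (-100, -225, +0.55).
Determinant of the coordinate differences = 25·(-225) − (-100)·(-95) = -15125.
∂h/∂x = [(+0.69)·(-225) − (+0.55)·(-95)] / -15125 = +0.006810
∂h/∂y = [25·(+0.55) − (-100)·(+0.69)] / -15125 = -0.005471
Flow = −∇h = (-0.006810 east, +0.005471 north), which points northwest.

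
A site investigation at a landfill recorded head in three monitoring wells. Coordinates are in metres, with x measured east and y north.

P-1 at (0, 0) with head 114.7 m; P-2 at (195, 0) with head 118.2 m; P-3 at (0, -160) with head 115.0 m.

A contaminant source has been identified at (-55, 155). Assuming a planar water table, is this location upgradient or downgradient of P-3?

downgradient

∂h/∂x = (118.2 − 114.7) / (195 − 0) = +0.01795
∂h/∂y = (115.0 − 114.7) / (-160 − 0) = -0.001875
Head at (-55, 155) = 114.7 + (+0.01795)·(-55) + (-0.001875)·(155) = 113.42 m.
That is lower than the 115.0 m at P-3, so the point is downgradient.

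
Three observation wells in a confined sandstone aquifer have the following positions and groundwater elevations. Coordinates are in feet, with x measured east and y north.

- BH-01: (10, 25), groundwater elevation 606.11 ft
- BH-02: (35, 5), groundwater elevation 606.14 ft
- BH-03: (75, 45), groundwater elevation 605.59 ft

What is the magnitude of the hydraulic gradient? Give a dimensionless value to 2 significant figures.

0.0099

Differences from BH-01: to BH-02 (Δx, Δy, Δh) = (25, -20, +0.03); to BH-03 = (65, 20, -0.52).
Solve a·Δx + b·Δy = Δh: det = 25·20 − 65·(-20) = 1800.
∂h/∂x = [(+0.03)·20 − (-0.52)·(-20)] / 1800 = -0.005444
∂h/∂y = [25·(-0.52) − 65·(+0.03)] / 1800 = -0.008306
|∇h| = √(-0.005444² + -0.008306²) = 0.009931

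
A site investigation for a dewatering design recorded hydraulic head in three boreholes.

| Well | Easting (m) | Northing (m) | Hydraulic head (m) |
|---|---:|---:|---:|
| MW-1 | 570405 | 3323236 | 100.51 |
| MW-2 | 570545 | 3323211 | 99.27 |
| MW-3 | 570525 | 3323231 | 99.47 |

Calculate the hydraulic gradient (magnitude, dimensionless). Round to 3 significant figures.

Taking MW-1 as reference: MW-2−MW-1 = (140, -25, -1.24); MW-3−MW-1 = (120, -5, -1.04).
Determinant of the coordinate differences = 140·(-5) − 120·(-25) = 2300.
∂h/∂x = [(-1.24)·(-5) − (-1.04)·(-25)] / 2300 = -0.008609
∂h/∂y = [140·(-1.04) − 120·(-1.24)] / 2300 = +0.001391
|∇h| = √(-0.008609² + 0.001391²) = 0.008721

0.00872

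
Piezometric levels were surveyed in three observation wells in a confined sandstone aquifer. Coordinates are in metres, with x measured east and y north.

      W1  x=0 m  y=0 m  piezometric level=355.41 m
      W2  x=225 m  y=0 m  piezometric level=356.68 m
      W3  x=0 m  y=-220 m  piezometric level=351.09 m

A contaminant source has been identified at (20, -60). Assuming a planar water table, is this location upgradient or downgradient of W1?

downgradient

∂h/∂x = (356.68 − 355.41) / (225 − 0) = +0.005644
∂h/∂y = (351.09 − 355.41) / (-220 − 0) = +0.01964
Head at (20, -60) = 355.41 + (+0.005644)·(20) + (+0.01964)·(-60) = 354.34 m.
That is lower than the 355.41 m at W1, so the point is downgradient.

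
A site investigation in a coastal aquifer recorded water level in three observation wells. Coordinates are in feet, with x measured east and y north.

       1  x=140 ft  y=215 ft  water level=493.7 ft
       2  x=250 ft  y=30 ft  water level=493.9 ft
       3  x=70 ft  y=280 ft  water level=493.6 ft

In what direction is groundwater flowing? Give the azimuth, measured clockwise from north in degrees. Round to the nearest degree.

299°

Taking 1 as reference: 2−1 = (110, -185, +0.2); 3−1 = (-70, 65, -0.1).
Solve a·Δx + b·Δy = Δh: det = 110·65 − (-70)·(-185) = -5800.
∂h/∂x = [(+0.2)·65 − (-0.1)·(-185)] / -5800 = +0.0009483
∂h/∂y = [110·(-0.1) − (-70)·(+0.2)] / -5800 = -0.0005172
Flow direction (−∇h) has components (-0.0009483 E, +0.0005172 N).
Azimuth = atan2(E, N) = atan2(-0.0009483, +0.0005172) = 298.6° ≈ 299°.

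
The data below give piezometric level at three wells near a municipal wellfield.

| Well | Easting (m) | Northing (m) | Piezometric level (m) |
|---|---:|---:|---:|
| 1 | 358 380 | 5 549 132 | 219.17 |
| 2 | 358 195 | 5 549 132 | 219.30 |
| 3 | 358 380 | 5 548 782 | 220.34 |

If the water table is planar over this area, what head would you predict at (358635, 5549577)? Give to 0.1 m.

217.5 m

∂h/∂x = (219.30 − 219.17) / (358195 − 358380) = -0.0007027
∂h/∂y = (220.34 − 219.17) / (5548782 − 5549132) = -0.003343
h(358635, 5549577) = 219.17 + (-0.0007027)·(255) + (-0.003343)·(445) = 219.17 -0.179 -1.488 = 217.503 m.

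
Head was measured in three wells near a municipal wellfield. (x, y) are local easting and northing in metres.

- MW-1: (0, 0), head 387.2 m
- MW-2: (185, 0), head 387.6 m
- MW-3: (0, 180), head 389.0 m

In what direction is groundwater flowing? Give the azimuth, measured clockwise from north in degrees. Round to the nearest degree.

192°

∂h/∂x = (387.6 − 387.2) / (185 − 0) = +0.002162
∂h/∂y = (389.0 − 387.2) / (180 − 0) = +0.01000
Flow direction (−∇h) has components (-0.002162 E, -0.01000 N).
Azimuth = atan2(E, N) = atan2(-0.002162, -0.01000) = 192.2° ≈ 192°.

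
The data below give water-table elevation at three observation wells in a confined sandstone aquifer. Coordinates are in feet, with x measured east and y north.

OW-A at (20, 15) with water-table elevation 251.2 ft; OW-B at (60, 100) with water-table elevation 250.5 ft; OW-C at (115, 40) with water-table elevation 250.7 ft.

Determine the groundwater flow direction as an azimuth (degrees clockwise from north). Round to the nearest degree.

With h = a·x + b·y + c and OW-A as origin, the differences give:
  40·a + 85·b = -0.7
  95·a + 25·b = -0.5
Eliminate b (×25 and ×85, subtract): -7075·a = 25.00 → a = ∂h/∂x = -0.003534
Back-substitute: b = ∂h/∂y = -0.006572.
Flow direction (−∇h) has components (+0.003534 E, +0.006572 N).
Azimuth = atan2(E, N) = atan2(+0.003534, +0.006572) = 28.3° ≈ 028°.

028°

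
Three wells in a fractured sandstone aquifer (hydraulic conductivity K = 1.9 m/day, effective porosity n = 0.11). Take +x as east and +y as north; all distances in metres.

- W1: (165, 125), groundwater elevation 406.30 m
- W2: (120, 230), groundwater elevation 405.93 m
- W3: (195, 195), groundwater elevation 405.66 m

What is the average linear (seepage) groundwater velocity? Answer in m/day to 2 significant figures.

Taking W1 as reference: W2−W1 = (-45, 105, -0.37); W3−W1 = (30, 70, -0.64).
Solve a·Δx + b·Δy = Δh: det = (-45)·70 − 30·105 = -6300.
∂h/∂x = [(-0.37)·70 − (-0.64)·105] / -6300 = -0.006556
∂h/∂y = [(-45)·(-0.64) − 30·(-0.37)] / -6300 = -0.006333
|∇h| = √(-0.006556² + -0.006333²) = 0.009115
Seepage velocity v = K·i/n = 1.9 × 0.009115 / 0.11 = 0.1574 m/day.

0.16 m/day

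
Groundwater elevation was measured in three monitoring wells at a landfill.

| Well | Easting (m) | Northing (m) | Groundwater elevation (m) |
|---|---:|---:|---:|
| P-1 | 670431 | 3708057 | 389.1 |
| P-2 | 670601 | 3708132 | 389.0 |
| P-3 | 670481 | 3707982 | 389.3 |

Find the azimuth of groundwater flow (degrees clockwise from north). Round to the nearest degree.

349°

Differences from P-1: to P-2 (Δx, Δy, Δh) = (170, 75, -0.1); to P-3 = (50, -75, +0.2).
Determinant of the coordinate differences = 170·(-75) − 50·75 = -16500.
∂h/∂x = [(-0.1)·(-75) − (+0.2)·75] / -16500 = +0.0004545
∂h/∂y = [170·(+0.2) − 50·(-0.1)] / -16500 = -0.002364
Flow direction (−∇h) has components (-0.0004545 E, +0.002364 N).
Azimuth = atan2(E, N) = atan2(-0.0004545, +0.002364) = 349.1° ≈ 349°.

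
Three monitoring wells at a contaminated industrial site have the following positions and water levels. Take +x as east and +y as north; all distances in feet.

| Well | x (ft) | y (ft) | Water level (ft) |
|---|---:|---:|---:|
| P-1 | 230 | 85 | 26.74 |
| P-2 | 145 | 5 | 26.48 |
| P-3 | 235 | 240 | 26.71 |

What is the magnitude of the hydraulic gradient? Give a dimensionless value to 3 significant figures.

Differences from P-1: to P-2 (Δx, Δy, Δh) = (-85, -80, -0.26); to P-3 = (5, 155, -0.03).
Solve a·Δx + b·Δy = Δh: det = (-85)·155 − 5·(-80) = -12775.
∂h/∂x = [(-0.26)·155 − (-0.03)·(-80)] / -12775 = +0.003342
∂h/∂y = [(-85)·(-0.03) − 5·(-0.26)] / -12775 = -0.0003014
|∇h| = √(0.003342² + -0.0003014²) = 0.003356

0.00336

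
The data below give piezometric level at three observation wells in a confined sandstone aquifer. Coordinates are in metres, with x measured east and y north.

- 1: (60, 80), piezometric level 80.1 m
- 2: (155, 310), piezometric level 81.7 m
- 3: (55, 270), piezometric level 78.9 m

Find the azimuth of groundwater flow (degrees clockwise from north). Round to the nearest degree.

Taking 1 as reference: 2−1 = (95, 230, +1.6); 3−1 = (-5, 190, -1.2).
Solve a·Δx + b·Δy = Δh: det = 95·190 − (-5)·230 = 19200.
∂h/∂x = [(+1.6)·190 − (-1.2)·230] / 19200 = +0.03021
∂h/∂y = [95·(-1.2) − (-5)·(+1.6)] / 19200 = -0.005521
Flow direction (−∇h) has components (-0.03021 E, +0.005521 N).
Azimuth = atan2(E, N) = atan2(-0.03021, +0.005521) = 280.4° ≈ 280°.

280°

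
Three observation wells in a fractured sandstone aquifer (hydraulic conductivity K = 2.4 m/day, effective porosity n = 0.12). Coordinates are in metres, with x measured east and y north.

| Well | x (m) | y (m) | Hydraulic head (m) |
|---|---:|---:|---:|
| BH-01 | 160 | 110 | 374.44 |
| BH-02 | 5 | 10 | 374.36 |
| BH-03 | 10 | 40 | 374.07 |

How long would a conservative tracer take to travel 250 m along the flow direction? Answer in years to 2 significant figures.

2.6 years

With h = a·x + b·y + c and BH-01 as origin, the differences give:
  (-155)·a + (-100)·b = -0.08
  (-150)·a + (-70)·b = -0.37
Eliminate b (×(-70) and ×(-100), subtract): -4150·a = -31.400 → a = ∂h/∂x = +0.007566
Back-substitute: b = ∂h/∂y = -0.01093.
|∇h| = √(0.007566² + -0.01093²) = 0.01329
Seepage velocity v = K·i/n = 2.4 × 0.01329 / 0.12 = 0.2658 m/day.
t = 250 / 0.2658 = 940.6 days = 2.58 years.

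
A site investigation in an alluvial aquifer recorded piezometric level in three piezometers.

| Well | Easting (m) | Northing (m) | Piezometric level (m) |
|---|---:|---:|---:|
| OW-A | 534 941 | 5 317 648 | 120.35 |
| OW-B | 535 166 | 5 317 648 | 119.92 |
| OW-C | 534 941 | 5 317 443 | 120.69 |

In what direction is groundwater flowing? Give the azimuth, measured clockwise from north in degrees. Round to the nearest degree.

049°

∂h/∂x = (119.92 − 120.35) / (535166 − 534941) = -0.001911
∂h/∂y = (120.69 − 120.35) / (5317443 − 5317648) = -0.001659
Flow direction (−∇h) has components (+0.001911 E, +0.001659 N).
Azimuth = atan2(E, N) = atan2(+0.001911, +0.001659) = 49.0° ≈ 049°.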